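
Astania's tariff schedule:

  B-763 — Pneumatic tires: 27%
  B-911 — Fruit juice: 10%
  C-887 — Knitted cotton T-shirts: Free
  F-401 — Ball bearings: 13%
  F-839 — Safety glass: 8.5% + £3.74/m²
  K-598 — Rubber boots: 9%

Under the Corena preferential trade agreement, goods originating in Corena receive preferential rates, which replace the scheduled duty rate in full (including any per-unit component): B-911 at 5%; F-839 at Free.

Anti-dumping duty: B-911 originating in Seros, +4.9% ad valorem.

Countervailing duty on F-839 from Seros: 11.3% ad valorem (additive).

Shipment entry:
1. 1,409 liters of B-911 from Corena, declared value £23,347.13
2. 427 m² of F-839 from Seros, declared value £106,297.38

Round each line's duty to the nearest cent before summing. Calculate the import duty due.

£23,811.22

Line 1 (B-911, Corena, 1,409 liters, £23,347.13):
Base rate for B-911 is 10%.
Origin Corena qualifies under the Astania–Corena agreement and B-911 is covered: preferential rate 5% applies instead.
The additional-duty order on B-911 targets Seros, not Corena; it does not apply.
Duty = £23,347.13 × 5% = £1,167.36.
Line 2 (F-839, Seros, 427 m², £106,297.38):
Base rate for F-839 is 8.5% + £3.74/m².
F-839 has an FTA preferential rate, but origin Seros is not Corena; base rate stands.
Additional duty on F-839 from Seros: +11.3%. Applied ad valorem rate: 8.5% + 11.3% = 19.8%.
Duty = £106,297.38 × 19.8% + 427 × £3.74 = £22,643.86.
Total = £1,167.36 + £22,643.86 = £23,811.22.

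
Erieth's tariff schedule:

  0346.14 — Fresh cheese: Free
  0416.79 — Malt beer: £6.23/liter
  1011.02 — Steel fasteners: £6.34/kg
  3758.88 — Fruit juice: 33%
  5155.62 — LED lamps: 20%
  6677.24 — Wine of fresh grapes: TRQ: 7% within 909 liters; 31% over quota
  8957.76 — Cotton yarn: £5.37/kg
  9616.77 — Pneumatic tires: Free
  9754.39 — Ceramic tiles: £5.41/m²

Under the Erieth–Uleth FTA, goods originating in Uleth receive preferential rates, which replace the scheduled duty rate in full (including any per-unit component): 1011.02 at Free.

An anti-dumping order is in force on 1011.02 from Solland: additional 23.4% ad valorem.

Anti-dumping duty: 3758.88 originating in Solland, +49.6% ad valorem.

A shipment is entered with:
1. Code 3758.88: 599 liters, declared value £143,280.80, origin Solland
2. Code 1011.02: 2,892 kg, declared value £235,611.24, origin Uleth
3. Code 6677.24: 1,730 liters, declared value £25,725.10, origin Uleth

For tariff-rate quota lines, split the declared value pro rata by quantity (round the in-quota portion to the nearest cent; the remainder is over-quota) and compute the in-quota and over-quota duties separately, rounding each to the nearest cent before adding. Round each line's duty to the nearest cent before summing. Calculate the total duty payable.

£123,080.68

Line 1 (3758.88, Solland, 599 liters, £143,280.80):
Base rate for 3758.88 is 33%.
Additional duty on 3758.88 from Solland: +49.6%. Applied ad valorem rate: 33% + 49.6% = 82.6%.
Duty = £143,280.80 × 82.6% = £118,349.94.
Line 2 (1011.02, Uleth, 2,892 kg, £235,611.24):
Base rate for 1011.02 is £6.34/kg.
Origin Uleth qualifies under the Erieth–Uleth agreement and 1011.02 is covered: preferential rate Free applies instead.
The additional-duty order on 1011.02 targets Solland, not Uleth; it does not apply.
Duty = £235,611.24 × 0% = £0.00.
Line 3 (6677.24, Uleth, 1,730 liters, £25,725.10):
Code 6677.24 is under a tariff-rate quota (threshold 909 liters). In-quota: 909 liters at 7%; over-quota: 821 liters at 31%.
Pro-rata value split: in-quota = £25,725.10 × 909/1,730 = £13,516.83; over-quota = £25,725.10 − £13,516.83 = £12,208.27.
In-quota duty = £13,516.83 × 7% = £946.18. Over-quota duty = £12,208.27 × 31% = £3,784.56.
Line duty = £946.18 + £3,784.56 = £4,730.74.
Total = £118,349.94 + £0.00 + £4,730.74 = £123,080.68.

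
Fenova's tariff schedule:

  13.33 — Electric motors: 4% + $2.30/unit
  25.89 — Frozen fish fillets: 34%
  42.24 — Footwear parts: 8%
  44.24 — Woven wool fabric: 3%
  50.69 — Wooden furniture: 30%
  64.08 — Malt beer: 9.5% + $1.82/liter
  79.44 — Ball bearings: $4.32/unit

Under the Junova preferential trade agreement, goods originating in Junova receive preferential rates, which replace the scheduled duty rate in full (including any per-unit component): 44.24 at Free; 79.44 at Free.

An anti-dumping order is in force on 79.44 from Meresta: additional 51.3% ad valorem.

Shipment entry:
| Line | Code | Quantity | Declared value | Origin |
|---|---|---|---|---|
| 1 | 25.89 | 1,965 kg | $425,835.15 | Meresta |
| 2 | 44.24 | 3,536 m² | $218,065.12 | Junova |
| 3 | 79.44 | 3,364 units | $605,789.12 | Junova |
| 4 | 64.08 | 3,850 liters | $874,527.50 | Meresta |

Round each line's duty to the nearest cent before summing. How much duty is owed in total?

Line 1 (25.89, Meresta, 1,965 kg, $425,835.15):
Base rate for 25.89 is 34%.
Duty = $425,835.15 × 34% = $144,783.95.
Line 2 (44.24, Junova, 3,536 m², $218,065.12):
Base rate for 44.24 is 3%.
Origin Junova qualifies under the Fenova–Junova agreement and 44.24 is covered: preferential rate Free applies instead.
Duty = $218,065.12 × 0% = $0.00.
Line 3 (79.44, Junova, 3,364 units, $605,789.12):
Base rate for 79.44 is $4.32/unit.
Origin Junova qualifies under the Fenova–Junova agreement and 79.44 is covered: preferential rate Free applies instead.
The additional-duty order on 79.44 targets Meresta, not Junova; it does not apply.
Duty = $605,789.12 × 0% = $0.00.
Line 4 (64.08, Meresta, 3,850 liters, $874,527.50):
Base rate for 64.08 is 9.5% + $1.82/liter.
Duty = $874,527.50 × 9.5% + 3,850 × $1.82 = $90,087.11.
Total = $144,783.95 + $0.00 + $0.00 + $90,087.11 = $234,871.06.

$234,871.06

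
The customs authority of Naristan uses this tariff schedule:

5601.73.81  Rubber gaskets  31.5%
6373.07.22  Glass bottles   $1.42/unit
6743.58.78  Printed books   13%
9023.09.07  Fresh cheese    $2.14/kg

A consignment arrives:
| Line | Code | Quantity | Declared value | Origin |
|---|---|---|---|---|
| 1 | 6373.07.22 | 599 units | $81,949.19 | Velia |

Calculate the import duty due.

$850.58

Line 1 (6373.07.22, Velia, 599 units, $81,949.19):
Base rate for 6373.07.22 is $1.42/unit.
Duty = 599 × $1.42 = $850.58.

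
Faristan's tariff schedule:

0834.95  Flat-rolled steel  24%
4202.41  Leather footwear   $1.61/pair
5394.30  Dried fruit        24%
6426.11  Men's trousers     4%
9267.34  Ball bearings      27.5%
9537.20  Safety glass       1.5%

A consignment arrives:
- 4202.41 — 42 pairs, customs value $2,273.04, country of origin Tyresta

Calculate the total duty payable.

$67.62

Line 1 (4202.41, Tyresta, 42 pairs, $2,273.04):
Base rate for 4202.41 is $1.61/pair.
Duty = 42 × $1.61 = $67.62.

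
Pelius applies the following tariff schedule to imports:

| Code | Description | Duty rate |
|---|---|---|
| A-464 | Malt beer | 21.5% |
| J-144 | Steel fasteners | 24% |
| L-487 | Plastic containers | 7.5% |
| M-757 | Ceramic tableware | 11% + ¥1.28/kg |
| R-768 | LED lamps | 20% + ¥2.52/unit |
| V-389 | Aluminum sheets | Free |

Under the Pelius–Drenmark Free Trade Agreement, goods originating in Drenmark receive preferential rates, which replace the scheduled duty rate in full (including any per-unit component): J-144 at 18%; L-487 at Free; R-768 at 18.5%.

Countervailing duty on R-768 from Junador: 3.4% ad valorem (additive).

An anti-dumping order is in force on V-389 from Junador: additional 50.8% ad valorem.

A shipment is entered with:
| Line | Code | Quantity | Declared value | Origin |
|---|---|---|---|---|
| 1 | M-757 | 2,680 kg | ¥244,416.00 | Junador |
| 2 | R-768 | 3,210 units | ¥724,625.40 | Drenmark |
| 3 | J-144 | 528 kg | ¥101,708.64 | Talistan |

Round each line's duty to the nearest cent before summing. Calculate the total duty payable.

¥188,781.93

Line 1 (M-757, Junador, 2,680 kg, ¥244,416.00):
Base rate for M-757 is 11% + ¥1.28/kg.
Duty = ¥244,416.00 × 11% + 2,680 × ¥1.28 = ¥30,316.16.
Line 2 (R-768, Drenmark, 3,210 units, ¥724,625.40):
Base rate for R-768 is 20% + ¥2.52/unit.
Origin Drenmark qualifies under the Pelius–Drenmark agreement and R-768 is covered: preferential rate 18.5% applies instead.
The additional-duty order on R-768 targets Junador, not Drenmark; it does not apply.
Duty = ¥724,625.40 × 18.5% = ¥134,055.70.
Line 3 (J-144, Talistan, 528 kg, ¥101,708.64):
Base rate for J-144 is 24%.
J-144 has an FTA preferential rate, but origin Talistan is not Drenmark; base rate stands.
Duty = ¥101,708.64 × 24% = ¥24,410.07.
Total = ¥30,316.16 + ¥134,055.70 + ¥24,410.07 = ¥188,781.93.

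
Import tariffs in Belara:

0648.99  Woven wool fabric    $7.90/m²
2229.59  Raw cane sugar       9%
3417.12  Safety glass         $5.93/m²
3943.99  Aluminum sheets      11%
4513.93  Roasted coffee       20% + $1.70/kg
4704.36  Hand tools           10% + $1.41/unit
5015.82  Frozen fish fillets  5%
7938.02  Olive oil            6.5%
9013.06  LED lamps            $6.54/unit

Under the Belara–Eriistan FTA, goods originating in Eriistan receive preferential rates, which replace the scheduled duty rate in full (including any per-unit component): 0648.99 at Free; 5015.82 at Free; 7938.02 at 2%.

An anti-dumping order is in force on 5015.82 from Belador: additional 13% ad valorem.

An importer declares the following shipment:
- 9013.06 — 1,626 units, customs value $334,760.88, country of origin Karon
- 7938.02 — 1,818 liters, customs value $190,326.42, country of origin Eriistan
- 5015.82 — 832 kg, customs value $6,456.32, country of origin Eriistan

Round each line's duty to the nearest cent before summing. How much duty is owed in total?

$14,440.57

Line 1 (9013.06, Karon, 1,626 units, $334,760.88):
Base rate for 9013.06 is $6.54/unit.
Duty = 1,626 × $6.54 = $10,634.04.
Line 2 (7938.02, Eriistan, 1,818 liters, $190,326.42):
Base rate for 7938.02 is 6.5%.
Origin Eriistan qualifies under the Belara–Eriistan agreement and 7938.02 is covered: preferential rate 2% applies instead.
Duty = $190,326.42 × 2% = $3,806.53.
Line 3 (5015.82, Eriistan, 832 kg, $6,456.32):
Base rate for 5015.82 is 5%.
Origin Eriistan qualifies under the Belara–Eriistan agreement and 5015.82 is covered: preferential rate Free applies instead.
The additional-duty order on 5015.82 targets Belador, not Eriistan; it does not apply.
Duty = $6,456.32 × 0% = $0.00.
Total = $10,634.04 + $3,806.53 + $0.00 = $14,440.57.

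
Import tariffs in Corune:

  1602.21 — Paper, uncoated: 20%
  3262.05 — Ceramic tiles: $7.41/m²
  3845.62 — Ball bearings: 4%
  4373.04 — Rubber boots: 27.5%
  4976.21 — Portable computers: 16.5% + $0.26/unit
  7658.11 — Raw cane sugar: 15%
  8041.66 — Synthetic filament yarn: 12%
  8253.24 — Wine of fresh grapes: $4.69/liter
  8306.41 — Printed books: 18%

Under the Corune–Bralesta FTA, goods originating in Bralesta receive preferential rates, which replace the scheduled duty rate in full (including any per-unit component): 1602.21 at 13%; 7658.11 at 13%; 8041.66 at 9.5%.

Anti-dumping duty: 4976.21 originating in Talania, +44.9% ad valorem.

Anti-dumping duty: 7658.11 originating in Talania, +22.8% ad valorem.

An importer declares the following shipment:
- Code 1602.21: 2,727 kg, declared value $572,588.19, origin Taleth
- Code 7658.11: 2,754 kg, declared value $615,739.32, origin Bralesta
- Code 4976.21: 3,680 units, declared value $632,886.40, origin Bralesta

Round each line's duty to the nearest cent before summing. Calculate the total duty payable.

Line 1 (1602.21, Taleth, 2,727 kg, $572,588.19):
Base rate for 1602.21 is 20%.
1602.21 has an FTA preferential rate, but origin Taleth is not Bralesta; base rate stands.
Duty = $572,588.19 × 20% = $114,517.64.
Line 2 (7658.11, Bralesta, 2,754 kg, $615,739.32):
Base rate for 7658.11 is 15%.
Origin Bralesta qualifies under the Corune–Bralesta agreement and 7658.11 is covered: preferential rate 13% applies instead.
The additional-duty order on 7658.11 targets Talania, not Bralesta; it does not apply.
Duty = $615,739.32 × 13% = $80,046.11.
Line 3 (4976.21, Bralesta, 3,680 units, $632,886.40):
Base rate for 4976.21 is 16.5% + $0.26/unit.
Origin Bralesta is the FTA partner but 4976.21 is not on the preference list; base rate stands.
The additional-duty order on 4976.21 targets Talania, not Bralesta; it does not apply.
Duty = $632,886.40 × 16.5% + 3,680 × $0.26 = $105,383.06.
Total = $114,517.64 + $80,046.11 + $105,383.06 = $299,946.81.

$299,946.81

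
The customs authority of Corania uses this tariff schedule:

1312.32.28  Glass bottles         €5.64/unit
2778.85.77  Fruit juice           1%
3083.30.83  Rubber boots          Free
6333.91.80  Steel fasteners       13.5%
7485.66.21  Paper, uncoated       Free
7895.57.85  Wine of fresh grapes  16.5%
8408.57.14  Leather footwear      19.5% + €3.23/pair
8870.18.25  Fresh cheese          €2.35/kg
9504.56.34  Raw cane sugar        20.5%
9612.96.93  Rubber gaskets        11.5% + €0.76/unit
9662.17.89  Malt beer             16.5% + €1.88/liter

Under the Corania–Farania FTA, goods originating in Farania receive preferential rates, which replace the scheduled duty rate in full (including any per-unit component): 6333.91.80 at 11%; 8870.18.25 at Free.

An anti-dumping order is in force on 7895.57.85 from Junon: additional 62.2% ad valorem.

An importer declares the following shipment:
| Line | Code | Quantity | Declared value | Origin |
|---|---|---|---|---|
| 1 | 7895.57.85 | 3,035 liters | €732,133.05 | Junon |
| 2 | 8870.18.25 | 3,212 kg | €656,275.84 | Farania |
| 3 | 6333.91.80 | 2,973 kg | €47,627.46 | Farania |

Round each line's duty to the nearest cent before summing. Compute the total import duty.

Line 1 (7895.57.85, Junon, 3,035 liters, €732,133.05):
Base rate for 7895.57.85 is 16.5%.
Additional duty on 7895.57.85 from Junon: +62.2%. Applied ad valorem rate: 16.5% + 62.2% = 78.7%.
Duty = €732,133.05 × 78.7% = €576,188.71.
Line 2 (8870.18.25, Farania, 3,212 kg, €656,275.84):
Base rate for 8870.18.25 is €2.35/kg.
Origin Farania qualifies under the Corania–Farania agreement and 8870.18.25 is covered: preferential rate Free applies instead.
Duty = €656,275.84 × 0% = €0.00.
Line 3 (6333.91.80, Farania, 2,973 kg, €47,627.46):
Base rate for 6333.91.80 is 13.5%.
Origin Farania qualifies under the Corania–Farania agreement and 6333.91.80 is covered: preferential rate 11% applies instead.
Duty = €47,627.46 × 11% = €5,239.02.
Total = €576,188.71 + €0.00 + €5,239.02 = €581,427.73.

€581,427.73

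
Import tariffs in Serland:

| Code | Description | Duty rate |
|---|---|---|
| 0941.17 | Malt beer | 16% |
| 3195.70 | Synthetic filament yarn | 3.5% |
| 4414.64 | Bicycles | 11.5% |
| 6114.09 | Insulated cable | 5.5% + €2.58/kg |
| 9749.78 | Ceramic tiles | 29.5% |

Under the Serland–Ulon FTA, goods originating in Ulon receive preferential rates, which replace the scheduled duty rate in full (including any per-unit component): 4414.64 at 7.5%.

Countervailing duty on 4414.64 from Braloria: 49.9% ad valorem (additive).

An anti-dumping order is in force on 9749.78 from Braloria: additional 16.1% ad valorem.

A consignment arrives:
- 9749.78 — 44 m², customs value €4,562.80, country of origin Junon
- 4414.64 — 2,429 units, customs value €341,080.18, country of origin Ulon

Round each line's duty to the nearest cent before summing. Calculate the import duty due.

Line 1 (9749.78, Junon, 44 m², €4,562.80):
Base rate for 9749.78 is 29.5%.
The additional-duty order on 9749.78 targets Braloria, not Junon; it does not apply.
Duty = €4,562.80 × 29.5% = €1,346.03.
Line 2 (4414.64, Ulon, 2,429 units, €341,080.18):
Base rate for 4414.64 is 11.5%.
Origin Ulon qualifies under the Serland–Ulon agreement and 4414.64 is covered: preferential rate 7.5% applies instead.
The additional-duty order on 4414.64 targets Braloria, not Ulon; it does not apply.
Duty = €341,080.18 × 7.5% = €25,581.01.
Total = €1,346.03 + €25,581.01 = €26,927.04.

€26,927.04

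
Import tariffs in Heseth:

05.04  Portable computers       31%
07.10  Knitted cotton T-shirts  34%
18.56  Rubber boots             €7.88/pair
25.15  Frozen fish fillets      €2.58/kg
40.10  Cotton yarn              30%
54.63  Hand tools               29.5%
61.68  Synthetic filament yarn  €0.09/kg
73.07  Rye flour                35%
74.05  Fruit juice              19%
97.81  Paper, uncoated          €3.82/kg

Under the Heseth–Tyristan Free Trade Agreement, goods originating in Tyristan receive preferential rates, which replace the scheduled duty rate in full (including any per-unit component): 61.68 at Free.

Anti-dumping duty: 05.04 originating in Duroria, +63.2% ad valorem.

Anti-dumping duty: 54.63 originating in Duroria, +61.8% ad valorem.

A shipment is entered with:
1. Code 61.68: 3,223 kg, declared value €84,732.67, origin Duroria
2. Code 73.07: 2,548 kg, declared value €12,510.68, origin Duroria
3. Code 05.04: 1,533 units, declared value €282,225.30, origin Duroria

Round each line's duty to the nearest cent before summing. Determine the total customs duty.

Line 1 (61.68, Duroria, 3,223 kg, €84,732.67):
Base rate for 61.68 is €0.09/kg.
61.68 has an FTA preferential rate, but origin Duroria is not Tyristan; base rate stands.
Duty = 3,223 × €0.09 = €290.07.
Line 2 (73.07, Duroria, 2,548 kg, €12,510.68):
Base rate for 73.07 is 35%.
Duty = €12,510.68 × 35% = €4,378.74.
Line 3 (05.04, Duroria, 1,533 units, €282,225.30):
Base rate for 05.04 is 31%.
Additional duty on 05.04 from Duroria: +63.2%. Applied ad valorem rate: 31% + 63.2% = 94.2%.
Duty = €282,225.30 × 94.2% = €265,856.23.
Total = €290.07 + €4,378.74 + €265,856.23 = €270,525.04.

€270,525.04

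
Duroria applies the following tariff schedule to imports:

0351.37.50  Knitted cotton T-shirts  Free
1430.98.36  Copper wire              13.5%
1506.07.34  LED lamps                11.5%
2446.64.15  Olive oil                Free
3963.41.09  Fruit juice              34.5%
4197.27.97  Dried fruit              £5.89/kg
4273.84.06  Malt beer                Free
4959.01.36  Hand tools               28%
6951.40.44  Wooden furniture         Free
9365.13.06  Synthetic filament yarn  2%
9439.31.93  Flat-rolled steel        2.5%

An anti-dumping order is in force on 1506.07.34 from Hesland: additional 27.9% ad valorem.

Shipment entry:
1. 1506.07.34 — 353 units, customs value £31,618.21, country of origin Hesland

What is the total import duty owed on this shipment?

£12,457.57

Line 1 (1506.07.34, Hesland, 353 units, £31,618.21):
Base rate for 1506.07.34 is 11.5%.
Additional duty on 1506.07.34 from Hesland: +27.9%. Applied ad valorem rate: 11.5% + 27.9% = 39.4%.
Duty = £31,618.21 × 39.4% = £12,457.57.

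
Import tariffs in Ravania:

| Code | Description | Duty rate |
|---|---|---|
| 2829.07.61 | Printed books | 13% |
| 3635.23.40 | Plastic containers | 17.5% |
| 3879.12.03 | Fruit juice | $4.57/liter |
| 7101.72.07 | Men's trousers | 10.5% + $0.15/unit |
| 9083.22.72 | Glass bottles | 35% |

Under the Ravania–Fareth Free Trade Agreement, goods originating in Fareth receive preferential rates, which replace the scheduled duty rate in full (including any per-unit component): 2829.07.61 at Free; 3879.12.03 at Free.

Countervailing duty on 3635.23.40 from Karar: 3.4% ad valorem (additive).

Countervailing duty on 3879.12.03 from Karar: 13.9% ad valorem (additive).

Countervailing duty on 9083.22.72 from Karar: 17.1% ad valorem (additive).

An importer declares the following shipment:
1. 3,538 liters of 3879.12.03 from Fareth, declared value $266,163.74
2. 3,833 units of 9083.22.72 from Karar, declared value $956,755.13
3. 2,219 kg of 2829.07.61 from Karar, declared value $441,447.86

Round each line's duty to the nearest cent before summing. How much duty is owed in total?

$555,857.64

Line 1 (3879.12.03, Fareth, 3,538 liters, $266,163.74):
Base rate for 3879.12.03 is $4.57/liter.
Origin Fareth qualifies under the Ravania–Fareth agreement and 3879.12.03 is covered: preferential rate Free applies instead.
The additional-duty order on 3879.12.03 targets Karar, not Fareth; it does not apply.
Duty = $266,163.74 × 0% = $0.00.
Line 2 (9083.22.72, Karar, 3,833 units, $956,755.13):
Base rate for 9083.22.72 is 35%.
Additional duty on 9083.22.72 from Karar: +17.1%. Applied ad valorem rate: 35% + 17.1% = 52.1%.
Duty = $956,755.13 × 52.1% = $498,469.42.
Line 3 (2829.07.61, Karar, 2,219 kg, $441,447.86):
Base rate for 2829.07.61 is 13%.
2829.07.61 has an FTA preferential rate, but origin Karar is not Fareth; base rate stands.
Duty = $441,447.86 × 13% = $57,388.22.
Total = $0.00 + $498,469.42 + $57,388.22 = $555,857.64.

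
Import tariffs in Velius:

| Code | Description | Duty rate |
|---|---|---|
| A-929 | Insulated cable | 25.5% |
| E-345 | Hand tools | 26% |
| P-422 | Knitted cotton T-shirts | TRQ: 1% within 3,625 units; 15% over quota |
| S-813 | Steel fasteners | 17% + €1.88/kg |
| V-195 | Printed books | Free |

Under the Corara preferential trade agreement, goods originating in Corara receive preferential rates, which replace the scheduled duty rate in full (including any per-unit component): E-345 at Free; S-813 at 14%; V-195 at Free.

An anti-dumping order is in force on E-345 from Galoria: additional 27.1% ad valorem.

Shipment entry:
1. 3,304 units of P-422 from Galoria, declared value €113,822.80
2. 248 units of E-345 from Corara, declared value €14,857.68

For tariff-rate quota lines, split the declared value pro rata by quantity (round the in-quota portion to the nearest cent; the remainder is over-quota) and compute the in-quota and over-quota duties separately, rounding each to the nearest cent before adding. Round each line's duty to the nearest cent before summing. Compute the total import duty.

€1,138.23

Line 1 (P-422, Galoria, 3,304 units, €113,822.80):
Code P-422 is under a tariff-rate quota (threshold 3,625 units). Quantity 3,304 units is within the quota, so the in-quota rate 1% applies to the full value.
Duty = €113,822.80 × 1% = €1,138.23.
Line 2 (E-345, Corara, 248 units, €14,857.68):
Base rate for E-345 is 26%.
Origin Corara qualifies under the Velius–Corara agreement and E-345 is covered: preferential rate Free applies instead.
The additional-duty order on E-345 targets Galoria, not Corara; it does not apply.
Duty = €14,857.68 × 0% = €0.00.
Total = €1,138.23 + €0.00 = €1,138.23.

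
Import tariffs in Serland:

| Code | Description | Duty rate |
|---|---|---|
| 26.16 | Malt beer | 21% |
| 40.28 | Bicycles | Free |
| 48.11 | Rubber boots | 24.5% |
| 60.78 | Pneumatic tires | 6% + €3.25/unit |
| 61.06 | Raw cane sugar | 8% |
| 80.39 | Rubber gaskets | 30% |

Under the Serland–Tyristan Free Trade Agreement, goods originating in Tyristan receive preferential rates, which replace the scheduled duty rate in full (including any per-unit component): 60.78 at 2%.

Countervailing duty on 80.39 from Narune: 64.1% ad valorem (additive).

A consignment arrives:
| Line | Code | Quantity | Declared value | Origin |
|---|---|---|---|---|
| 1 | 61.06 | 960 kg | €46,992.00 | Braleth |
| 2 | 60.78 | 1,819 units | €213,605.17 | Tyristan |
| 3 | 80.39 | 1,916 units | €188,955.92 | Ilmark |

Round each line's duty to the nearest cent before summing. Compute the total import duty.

Line 1 (61.06, Braleth, 960 kg, €46,992.00):
Base rate for 61.06 is 8%.
Duty = €46,992.00 × 8% = €3,759.36.
Line 2 (60.78, Tyristan, 1,819 units, €213,605.17):
Base rate for 60.78 is 6% + €3.25/unit.
Origin Tyristan qualifies under the Serland–Tyristan agreement and 60.78 is covered: preferential rate 2% applies instead.
Duty = €213,605.17 × 2% = €4,272.10.
Line 3 (80.39, Ilmark, 1,916 units, €188,955.92):
Base rate for 80.39 is 30%.
The additional-duty order on 80.39 targets Narune, not Ilmark; it does not apply.
Duty = €188,955.92 × 30% = €56,686.78.
Total = €3,759.36 + €4,272.10 + €56,686.78 = €64,718.24.

€64,718.24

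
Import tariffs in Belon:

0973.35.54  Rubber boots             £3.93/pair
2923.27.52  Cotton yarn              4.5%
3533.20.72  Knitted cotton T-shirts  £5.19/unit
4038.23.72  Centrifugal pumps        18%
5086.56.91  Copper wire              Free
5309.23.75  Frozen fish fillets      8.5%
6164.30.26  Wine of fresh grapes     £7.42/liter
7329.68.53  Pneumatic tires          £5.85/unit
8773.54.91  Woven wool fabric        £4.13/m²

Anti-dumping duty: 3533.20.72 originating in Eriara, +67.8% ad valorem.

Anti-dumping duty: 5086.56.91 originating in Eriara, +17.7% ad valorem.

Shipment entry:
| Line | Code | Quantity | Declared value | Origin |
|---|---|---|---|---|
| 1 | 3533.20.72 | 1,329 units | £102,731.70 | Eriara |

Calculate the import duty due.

Line 1 (3533.20.72, Eriara, 1,329 units, £102,731.70):
Base rate for 3533.20.72 is £5.19/unit.
Additional duty on 3533.20.72 from Eriara: +67.8% ad valorem. Applied ad valorem rate = 67.8%.
Duty = £102,731.70 × 67.8% + 1,329 × £5.19 = £76,549.60.

£76,549.60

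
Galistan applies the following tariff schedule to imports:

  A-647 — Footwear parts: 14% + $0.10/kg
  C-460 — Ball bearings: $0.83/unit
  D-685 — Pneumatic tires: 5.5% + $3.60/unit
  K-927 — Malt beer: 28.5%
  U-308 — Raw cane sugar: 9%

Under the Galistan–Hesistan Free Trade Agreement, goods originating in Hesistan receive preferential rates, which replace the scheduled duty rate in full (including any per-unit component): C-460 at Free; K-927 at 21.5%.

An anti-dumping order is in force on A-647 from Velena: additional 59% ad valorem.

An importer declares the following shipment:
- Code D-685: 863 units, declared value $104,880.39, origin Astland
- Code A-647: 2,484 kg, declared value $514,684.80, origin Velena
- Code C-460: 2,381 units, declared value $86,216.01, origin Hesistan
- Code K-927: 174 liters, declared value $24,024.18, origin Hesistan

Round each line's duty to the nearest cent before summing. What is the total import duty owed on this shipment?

Line 1 (D-685, Astland, 863 units, $104,880.39):
Base rate for D-685 is 5.5% + $3.60/unit.
Duty = $104,880.39 × 5.5% + 863 × $3.60 = $8,875.22.
Line 2 (A-647, Velena, 2,484 kg, $514,684.80):
Base rate for A-647 is 14% + $0.10/kg.
Additional duty on A-647 from Velena: +59%. Applied ad valorem rate: 14% + 59% = 73%.
Duty = $514,684.80 × 73% + 2,484 × $0.10 = $375,968.30.
Line 3 (C-460, Hesistan, 2,381 units, $86,216.01):
Base rate for C-460 is $0.83/unit.
Origin Hesistan qualifies under the Galistan–Hesistan agreement and C-460 is covered: preferential rate Free applies instead.
Duty = $86,216.01 × 0% = $0.00.
Line 4 (K-927, Hesistan, 174 liters, $24,024.18):
Base rate for K-927 is 28.5%.
Origin Hesistan qualifies under the Galistan–Hesistan agreement and K-927 is covered: preferential rate 21.5% applies instead.
Duty = $24,024.18 × 21.5% = $5,165.20.
Total = $8,875.22 + $375,968.30 + $0.00 + $5,165.20 = $390,008.72.

$390,008.72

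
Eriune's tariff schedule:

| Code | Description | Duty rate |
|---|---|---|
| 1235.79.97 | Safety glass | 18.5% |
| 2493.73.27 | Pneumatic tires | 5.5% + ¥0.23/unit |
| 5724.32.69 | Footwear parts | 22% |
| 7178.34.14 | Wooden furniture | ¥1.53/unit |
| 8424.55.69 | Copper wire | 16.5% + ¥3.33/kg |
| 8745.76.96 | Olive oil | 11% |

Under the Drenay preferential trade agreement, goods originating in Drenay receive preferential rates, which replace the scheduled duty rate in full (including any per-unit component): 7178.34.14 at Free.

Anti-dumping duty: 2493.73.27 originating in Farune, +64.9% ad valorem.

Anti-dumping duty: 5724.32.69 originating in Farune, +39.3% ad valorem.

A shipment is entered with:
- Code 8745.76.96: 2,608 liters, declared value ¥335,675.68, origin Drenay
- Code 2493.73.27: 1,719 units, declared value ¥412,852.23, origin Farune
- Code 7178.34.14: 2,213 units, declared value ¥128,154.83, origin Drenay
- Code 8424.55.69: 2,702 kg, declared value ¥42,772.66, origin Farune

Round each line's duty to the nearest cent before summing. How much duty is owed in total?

Line 1 (8745.76.96, Drenay, 2,608 liters, ¥335,675.68):
Base rate for 8745.76.96 is 11%.
Origin Drenay is the FTA partner but 8745.76.96 is not on the preference list; base rate stands.
Duty = ¥335,675.68 × 11% = ¥36,924.32.
Line 2 (2493.73.27, Farune, 1,719 units, ¥412,852.23):
Base rate for 2493.73.27 is 5.5% + ¥0.23/unit.
Additional duty on 2493.73.27 from Farune: +64.9%. Applied ad valorem rate: 5.5% + 64.9% = 70.4%.
Duty = ¥412,852.23 × 70.4% + 1,719 × ¥0.23 = ¥291,043.34.
Line 3 (7178.34.14, Drenay, 2,213 units, ¥128,154.83):
Base rate for 7178.34.14 is ¥1.53/unit.
Origin Drenay qualifies under the Eriune–Drenay agreement and 7178.34.14 is covered: preferential rate Free applies instead.
Duty = ¥128,154.83 × 0% = ¥0.00.
Line 4 (8424.55.69, Farune, 2,702 kg, ¥42,772.66):
Base rate for 8424.55.69 is 16.5% + ¥3.33/kg.
Duty = ¥42,772.66 × 16.5% + 2,702 × ¥3.33 = ¥16,055.15.
Total = ¥36,924.32 + ¥291,043.34 + ¥0.00 + ¥16,055.15 = ¥344,022.81.

¥344,022.81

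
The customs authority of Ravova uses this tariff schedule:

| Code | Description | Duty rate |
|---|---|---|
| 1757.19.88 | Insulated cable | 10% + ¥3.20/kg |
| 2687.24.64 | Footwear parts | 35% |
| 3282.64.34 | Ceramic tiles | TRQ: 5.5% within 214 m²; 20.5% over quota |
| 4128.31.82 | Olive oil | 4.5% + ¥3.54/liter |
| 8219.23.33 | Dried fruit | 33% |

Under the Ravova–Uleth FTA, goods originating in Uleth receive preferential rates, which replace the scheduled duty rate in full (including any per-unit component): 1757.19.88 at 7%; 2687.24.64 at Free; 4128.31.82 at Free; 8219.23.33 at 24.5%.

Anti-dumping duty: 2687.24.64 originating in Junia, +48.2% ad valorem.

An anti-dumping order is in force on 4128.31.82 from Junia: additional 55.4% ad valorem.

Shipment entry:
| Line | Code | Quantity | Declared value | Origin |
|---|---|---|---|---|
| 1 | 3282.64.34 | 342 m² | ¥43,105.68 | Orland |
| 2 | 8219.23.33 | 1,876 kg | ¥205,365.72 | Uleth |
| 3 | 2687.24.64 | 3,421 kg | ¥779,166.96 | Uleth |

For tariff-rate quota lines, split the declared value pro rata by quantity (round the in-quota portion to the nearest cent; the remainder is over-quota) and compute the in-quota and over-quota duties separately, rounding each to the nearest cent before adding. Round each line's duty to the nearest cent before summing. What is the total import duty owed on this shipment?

Line 1 (3282.64.34, Orland, 342 m², ¥43,105.68):
Code 3282.64.34 is under a tariff-rate quota (threshold 214 m²). In-quota: 214 m² at 5.5%; over-quota: 128 m² at 20.5%.
Pro-rata value split: in-quota = ¥43,105.68 × 214/342 = ¥26,972.56; over-quota = ¥43,105.68 − ¥26,972.56 = ¥16,133.12.
In-quota duty = ¥26,972.56 × 5.5% = ¥1,483.49. Over-quota duty = ¥16,133.12 × 20.5% = ¥3,307.29.
Line duty = ¥1,483.49 + ¥3,307.29 = ¥4,790.78.
Line 2 (8219.23.33, Uleth, 1,876 kg, ¥205,365.72):
Base rate for 8219.23.33 is 33%.
Origin Uleth qualifies under the Ravova–Uleth agreement and 8219.23.33 is covered: preferential rate 24.5% applies instead.
Duty = ¥205,365.72 × 24.5% = ¥50,314.60.
Line 3 (2687.24.64, Uleth, 3,421 kg, ¥779,166.96):
Base rate for 2687.24.64 is 35%.
Origin Uleth qualifies under the Ravova–Uleth agreement and 2687.24.64 is covered: preferential rate Free applies instead.
The additional-duty order on 2687.24.64 targets Junia, not Uleth; it does not apply.
Duty = ¥779,166.96 × 0% = ¥0.00.
Total = ¥4,790.78 + ¥50,314.60 + ¥0.00 = ¥55,105.38.

¥55,105.38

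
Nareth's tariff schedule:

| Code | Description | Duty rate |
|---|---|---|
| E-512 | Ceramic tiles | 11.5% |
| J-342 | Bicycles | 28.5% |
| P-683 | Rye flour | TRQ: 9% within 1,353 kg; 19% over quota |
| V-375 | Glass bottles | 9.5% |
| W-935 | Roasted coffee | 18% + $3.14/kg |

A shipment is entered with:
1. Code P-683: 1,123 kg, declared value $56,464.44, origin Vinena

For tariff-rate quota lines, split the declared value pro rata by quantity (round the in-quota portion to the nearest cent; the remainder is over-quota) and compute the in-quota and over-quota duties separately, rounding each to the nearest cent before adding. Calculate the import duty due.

$5,081.80

Line 1 (P-683, Vinena, 1,123 kg, $56,464.44):
Code P-683 is under a tariff-rate quota (threshold 1,353 kg). Quantity 1,123 kg is within the quota, so the in-quota rate 9% applies to the full value.
Duty = $56,464.44 × 9% = $5,081.80.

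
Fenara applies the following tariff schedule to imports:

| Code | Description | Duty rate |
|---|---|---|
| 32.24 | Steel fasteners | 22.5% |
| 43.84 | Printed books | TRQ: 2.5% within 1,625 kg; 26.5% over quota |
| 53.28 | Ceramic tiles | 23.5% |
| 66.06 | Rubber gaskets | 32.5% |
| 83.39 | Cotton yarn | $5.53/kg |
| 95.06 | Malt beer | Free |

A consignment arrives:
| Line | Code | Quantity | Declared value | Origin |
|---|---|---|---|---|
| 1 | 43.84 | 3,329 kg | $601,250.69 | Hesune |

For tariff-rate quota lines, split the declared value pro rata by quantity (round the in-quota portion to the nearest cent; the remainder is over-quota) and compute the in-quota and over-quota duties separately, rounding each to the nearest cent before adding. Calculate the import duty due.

$88,893.53

Line 1 (43.84, Hesune, 3,329 kg, $601,250.69):
Code 43.84 is under a tariff-rate quota (threshold 1,625 kg). In-quota: 1,625 kg at 2.5%; over-quota: 1,704 kg at 26.5%.
Pro-rata value split: in-quota = $601,250.69 × 1,625/3,329 = $293,491.25; over-quota = $601,250.69 − $293,491.25 = $307,759.44.
In-quota duty = $293,491.25 × 2.5% = $7,337.28. Over-quota duty = $307,759.44 × 26.5% = $81,556.25.
Line duty = $7,337.28 + $81,556.25 = $88,893.53.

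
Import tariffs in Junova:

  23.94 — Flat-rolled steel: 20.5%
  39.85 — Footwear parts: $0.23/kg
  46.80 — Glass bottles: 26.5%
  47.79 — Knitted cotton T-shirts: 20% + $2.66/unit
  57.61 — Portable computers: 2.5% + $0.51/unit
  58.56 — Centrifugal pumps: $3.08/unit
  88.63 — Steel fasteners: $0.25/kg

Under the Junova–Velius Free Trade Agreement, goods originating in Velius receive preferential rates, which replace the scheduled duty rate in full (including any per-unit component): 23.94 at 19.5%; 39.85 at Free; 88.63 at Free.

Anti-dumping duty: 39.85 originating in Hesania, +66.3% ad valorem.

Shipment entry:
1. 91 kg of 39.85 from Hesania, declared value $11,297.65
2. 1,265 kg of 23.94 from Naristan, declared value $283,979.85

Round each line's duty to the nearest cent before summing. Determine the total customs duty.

$65,727.14

Line 1 (39.85, Hesania, 91 kg, $11,297.65):
Base rate for 39.85 is $0.23/kg.
39.85 has an FTA preferential rate, but origin Hesania is not Velius; base rate stands.
Additional duty on 39.85 from Hesania: +66.3% ad valorem. Applied ad valorem rate = 66.3%.
Duty = $11,297.65 × 66.3% + 91 × $0.23 = $7,511.27.
Line 2 (23.94, Naristan, 1,265 kg, $283,979.85):
Base rate for 23.94 is 20.5%.
23.94 has an FTA preferential rate, but origin Naristan is not Velius; base rate stands.
Duty = $283,979.85 × 20.5% = $58,215.87.
Total = $7,511.27 + $58,215.87 = $65,727.14.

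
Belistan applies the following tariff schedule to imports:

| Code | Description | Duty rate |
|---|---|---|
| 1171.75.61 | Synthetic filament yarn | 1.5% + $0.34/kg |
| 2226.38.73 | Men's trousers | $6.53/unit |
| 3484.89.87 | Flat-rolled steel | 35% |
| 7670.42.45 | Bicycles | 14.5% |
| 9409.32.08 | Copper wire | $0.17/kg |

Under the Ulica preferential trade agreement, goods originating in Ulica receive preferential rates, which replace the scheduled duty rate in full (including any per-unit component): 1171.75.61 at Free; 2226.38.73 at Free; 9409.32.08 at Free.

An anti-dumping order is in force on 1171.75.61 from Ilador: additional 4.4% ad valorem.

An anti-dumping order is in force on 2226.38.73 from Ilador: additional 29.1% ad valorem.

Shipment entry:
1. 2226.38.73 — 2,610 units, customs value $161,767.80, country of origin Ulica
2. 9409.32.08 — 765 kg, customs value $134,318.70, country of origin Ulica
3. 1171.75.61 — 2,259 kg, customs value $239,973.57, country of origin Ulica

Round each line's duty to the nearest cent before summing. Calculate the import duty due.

Line 1 (2226.38.73, Ulica, 2,610 units, $161,767.80):
Base rate for 2226.38.73 is $6.53/unit.
Origin Ulica qualifies under the Belistan–Ulica agreement and 2226.38.73 is covered: preferential rate Free applies instead.
The additional-duty order on 2226.38.73 targets Ilador, not Ulica; it does not apply.
Duty = $161,767.80 × 0% = $0.00.
Line 2 (9409.32.08, Ulica, 765 kg, $134,318.70):
Base rate for 9409.32.08 is $0.17/kg.
Origin Ulica qualifies under the Belistan–Ulica agreement and 9409.32.08 is covered: preferential rate Free applies instead.
Duty = $134,318.70 × 0% = $0.00.
Line 3 (1171.75.61, Ulica, 2,259 kg, $239,973.57):
Base rate for 1171.75.61 is 1.5% + $0.34/kg.
Origin Ulica qualifies under the Belistan–Ulica agreement and 1171.75.61 is covered: preferential rate Free applies instead.
The additional-duty order on 1171.75.61 targets Ilador, not Ulica; it does not apply.
Duty = $239,973.57 × 0% = $0.00.
Total = $0.00 + $0.00 + $0.00 = $0.00.

$0.00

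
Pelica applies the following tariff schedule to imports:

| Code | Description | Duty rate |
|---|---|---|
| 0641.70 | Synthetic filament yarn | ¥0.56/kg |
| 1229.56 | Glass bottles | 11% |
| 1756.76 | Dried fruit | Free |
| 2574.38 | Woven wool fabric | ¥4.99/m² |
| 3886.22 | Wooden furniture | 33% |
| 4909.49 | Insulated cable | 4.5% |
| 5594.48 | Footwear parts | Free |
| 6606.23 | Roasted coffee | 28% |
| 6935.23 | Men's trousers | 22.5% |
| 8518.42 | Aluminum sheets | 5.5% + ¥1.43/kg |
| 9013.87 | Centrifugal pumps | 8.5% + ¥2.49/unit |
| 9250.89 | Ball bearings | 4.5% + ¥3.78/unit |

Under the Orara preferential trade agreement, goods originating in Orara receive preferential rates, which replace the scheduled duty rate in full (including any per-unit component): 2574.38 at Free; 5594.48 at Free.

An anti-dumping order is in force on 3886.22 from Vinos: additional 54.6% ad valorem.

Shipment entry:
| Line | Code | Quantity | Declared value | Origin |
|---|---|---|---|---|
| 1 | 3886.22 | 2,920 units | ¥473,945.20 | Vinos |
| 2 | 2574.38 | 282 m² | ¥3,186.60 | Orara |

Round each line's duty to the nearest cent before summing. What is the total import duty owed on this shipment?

Line 1 (3886.22, Vinos, 2,920 units, ¥473,945.20):
Base rate for 3886.22 is 33%.
Additional duty on 3886.22 from Vinos: +54.6%. Applied ad valorem rate: 33% + 54.6% = 87.6%.
Duty = ¥473,945.20 × 87.6% = ¥415,176.00.
Line 2 (2574.38, Orara, 282 m², ¥3,186.60):
Base rate for 2574.38 is ¥4.99/m².
Origin Orara qualifies under the Pelica–Orara agreement and 2574.38 is covered: preferential rate Free applies instead.
Duty = ¥3,186.60 × 0% = ¥0.00.
Total = ¥415,176.00 + ¥0.00 = ¥415,176.00.

¥415,176.00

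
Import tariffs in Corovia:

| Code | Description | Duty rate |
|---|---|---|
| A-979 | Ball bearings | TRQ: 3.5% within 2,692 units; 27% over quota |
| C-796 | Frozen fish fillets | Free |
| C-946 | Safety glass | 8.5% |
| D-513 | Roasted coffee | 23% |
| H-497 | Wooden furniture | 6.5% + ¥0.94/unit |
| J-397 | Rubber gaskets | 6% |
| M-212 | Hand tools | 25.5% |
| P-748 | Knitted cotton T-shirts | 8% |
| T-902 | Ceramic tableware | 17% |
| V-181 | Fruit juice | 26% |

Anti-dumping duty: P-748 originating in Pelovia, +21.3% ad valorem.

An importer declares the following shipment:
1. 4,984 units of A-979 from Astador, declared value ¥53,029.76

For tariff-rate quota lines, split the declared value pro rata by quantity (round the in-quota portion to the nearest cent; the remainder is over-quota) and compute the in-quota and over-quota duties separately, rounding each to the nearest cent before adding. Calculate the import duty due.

Line 1 (A-979, Astador, 4,984 units, ¥53,029.76):
Code A-979 is under a tariff-rate quota (threshold 2,692 units). In-quota: 2,692 units at 3.5%; over-quota: 2,292 units at 27%.
Pro-rata value split: in-quota = ¥53,029.76 × 2,692/4,984 = ¥28,642.88; over-quota = ¥53,029.76 − ¥28,642.88 = ¥24,386.88.
In-quota duty = ¥28,642.88 × 3.5% = ¥1,002.50. Over-quota duty = ¥24,386.88 × 27% = ¥6,584.46.
Line duty = ¥1,002.50 + ¥6,584.46 = ¥7,586.96.

¥7,586.96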